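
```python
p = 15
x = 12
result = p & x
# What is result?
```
Trace:
  p=15
  p=15, x=12
  p=15, x=12, result=12

Final answer: 12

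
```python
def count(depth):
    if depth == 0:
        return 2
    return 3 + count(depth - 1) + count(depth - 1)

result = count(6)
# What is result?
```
Call trace (a repeated sub-call is expanded the first time; later identical calls just restate its return value):
count(depth=6)
  count(depth=5)
    count(depth=4)
      count(depth=3)
        count(depth=2)
          count(depth=1)
            count(depth=0)
            -> return 2
            count(depth=0)
            -> return 2
          -> return 7
          count(depth=1) -> return 7  (same call as traced above)
        -> return 17
        count(depth=2) -> return 17  (same call as traced above)
      -> return 37
      count(depth=3) -> return 37  (same call as traced above)
    -> return 77
    count(depth=4) -> return 77  (same call as traced above)
  -> return 157
  count(depth=5) -> return 157  (same call as traced above)
-> return 317

Final answer: 317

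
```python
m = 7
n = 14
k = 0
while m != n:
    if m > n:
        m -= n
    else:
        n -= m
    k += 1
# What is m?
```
Trace:
  m=7
  m=7, n=14
  m=7, n=14, k=0
  m=7, n=7, k=1

Final answer: 7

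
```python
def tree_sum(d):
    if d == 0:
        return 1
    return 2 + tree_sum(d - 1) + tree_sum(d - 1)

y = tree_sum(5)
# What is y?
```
Call trace (a repeated sub-call is expanded the first time; later identical calls just restate its return value):
tree_sum(d=5)
  tree_sum(d=4)
    tree_sum(d=3)
      tree_sum(d=2)
        tree_sum(d=1)
          tree_sum(d=0)
          -> return 1
          tree_sum(d=0)
          -> return 1
        -> return 4
        tree_sum(d=1) -> return 4  (same call as traced above)
      -> return 10
      tree_sum(d=2) -> return 10  (same call as traced above)
    -> return 22
    tree_sum(d=3) -> return 22  (same call as traced above)
  -> return 46
  tree_sum(d=4) -> return 46  (same call as traced above)
-> return 94

Final answer: 94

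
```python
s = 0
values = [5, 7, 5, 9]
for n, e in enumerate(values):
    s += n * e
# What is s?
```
Trace:
  s=0
  s=0, n=0, e=5
  s=7, n=1, e=7
  s=17, n=2, e=5
  s=44, n=3, e=9

Final answer: 44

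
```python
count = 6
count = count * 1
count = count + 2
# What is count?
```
Trace:
  count=6
  count=6
  count=8

Final answer: 8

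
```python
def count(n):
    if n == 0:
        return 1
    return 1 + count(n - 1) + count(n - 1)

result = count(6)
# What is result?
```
Call trace (a repeated sub-call is expanded the first time; later identical calls just restate its return value):
count(n=6)
  count(n=5)
    count(n=4)
      count(n=3)
        count(n=2)
          count(n=1)
            count(n=0)
            -> return 1
            count(n=0)
            -> return 1
          -> return 3
          count(n=1) -> return 3  (same call as traced above)
        -> return 7
        count(n=2) -> return 7  (same call as traced above)
      -> return 15
      count(n=3) -> return 15  (same call as traced above)
    -> return 31
    count(n=4) -> return 31  (same call as traced above)
  -> return 63
  count(n=5) -> return 63  (same call as traced above)
-> return 127

Final answer: 127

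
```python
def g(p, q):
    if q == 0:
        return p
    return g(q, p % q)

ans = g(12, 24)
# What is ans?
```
Call trace:
g(p=12, q=24)
  g(p=24, q=12)
    g(p=12, q=0)
    -> return 12
  -> return 12
-> return 12

Final answer: 12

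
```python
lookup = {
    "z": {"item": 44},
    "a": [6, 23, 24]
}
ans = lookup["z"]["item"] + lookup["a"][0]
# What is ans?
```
Trace:
  lookup={'z': {'item': 44}, 'a': [6, 23, 24]}
  lookup={'z': {'item': 44}, 'a': [6, 23, 24]}, ans=50

Final answer: 50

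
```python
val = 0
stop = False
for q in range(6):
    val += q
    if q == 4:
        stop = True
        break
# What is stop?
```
Trace:
  val=0
  val=0, stop=False
  val=0, stop=False, q=0
  val=1, stop=False, q=1
  val=3, stop=False, q=2
  val=6, stop=False, q=3
  val=10, stop=True, q=4

Final answer: True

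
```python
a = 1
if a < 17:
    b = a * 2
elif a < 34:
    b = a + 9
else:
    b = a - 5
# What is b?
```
Trace:
  a=1
  a=1, b=2

Final answer: 2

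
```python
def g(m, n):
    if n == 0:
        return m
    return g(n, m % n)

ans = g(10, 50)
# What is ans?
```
Call trace:
g(m=10, n=50)
  g(m=50, n=10)
    g(m=10, n=0)
    -> return 10
  -> return 10
-> return 10

Final answer: 10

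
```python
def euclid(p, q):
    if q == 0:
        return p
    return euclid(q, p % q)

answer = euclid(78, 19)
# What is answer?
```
Call trace:
euclid(p=78, q=19)
  euclid(p=19, q=2)
    euclid(p=2, q=1)
      euclid(p=1, q=0)
      -> return 1
    -> return 1
  -> return 1
-> return 1

Final answer: 1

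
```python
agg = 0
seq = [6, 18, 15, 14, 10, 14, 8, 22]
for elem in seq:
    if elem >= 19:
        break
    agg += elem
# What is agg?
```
Trace:
  agg=0
  agg=6, elem=6
  agg=24, elem=18
  agg=39, elem=15
  agg=53, elem=14
  agg=63, elem=10
  agg=77, elem=14
  agg=85, elem=8
  agg=85, elem=22

Final answer: 85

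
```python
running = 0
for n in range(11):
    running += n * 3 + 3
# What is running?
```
Trace:
  running=0
  running=3, n=0
  running=9, n=1
  running=18, n=2
  running=30, n=3
  running=45, n=4
  running=63, n=5
  running=84, n=6
  running=108, n=7
  running=135, n=8
  running=165, n=9
  running=198, n=10

Final answer: 198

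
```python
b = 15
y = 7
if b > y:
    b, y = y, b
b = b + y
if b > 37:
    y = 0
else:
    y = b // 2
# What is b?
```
Trace:
  b=15
  b=15, y=7
  b=7, y=15
  b=22, y=15
  b=22, y=11

Final answer: 22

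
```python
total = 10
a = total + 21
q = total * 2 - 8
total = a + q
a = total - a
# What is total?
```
Trace:
  total=10
  total=10, a=31
  total=10, a=31, q=12
  total=43, a=31, q=12
  total=43, a=12, q=12

Final answer: 43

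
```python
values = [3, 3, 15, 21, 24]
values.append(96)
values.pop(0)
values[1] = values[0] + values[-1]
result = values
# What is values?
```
Trace:
  values=[3, 3, 15, 21, 24]
  values=[3, 3, 15, 21, 24, 96]
  values=[3, 15, 21, 24, 96]
  values=[3, 99, 21, 24, 96]
  values=[3, 99, 21, 24, 96], result=[3, 99, 21, 24, 96]

Final answer: [3, 99, 21, 24, 96]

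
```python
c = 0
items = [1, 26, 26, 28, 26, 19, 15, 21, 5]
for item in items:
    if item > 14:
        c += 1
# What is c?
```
Trace:
  c=0
  c=0, item=1
  c=1, item=26
  c=2, item=26
  c=3, item=28
  c=4, item=26
  c=5, item=19
  c=6, item=15
  c=7, item=21
  c=7, item=5

Final answer: 7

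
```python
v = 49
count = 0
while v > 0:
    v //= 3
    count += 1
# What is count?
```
Trace:
  v=49
  v=49, count=0
  v=16, count=1
  v=5, count=2
  v=1, count=3
  v=0, count=4

Final answer: 4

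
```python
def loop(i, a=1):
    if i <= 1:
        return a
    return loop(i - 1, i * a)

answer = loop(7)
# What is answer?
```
Call trace:
loop(i=7, a=1)
  loop(i=6, a=7)
    loop(i=5, a=42)
      loop(i=4, a=210)
        loop(i=3, a=840)
          loop(i=2, a=2520)
            loop(i=1, a=5040)
            -> return 5040
          -> return 5040
        -> return 5040
      -> return 5040
    -> return 5040
  -> return 5040
-> return 5040

Final answer: 5040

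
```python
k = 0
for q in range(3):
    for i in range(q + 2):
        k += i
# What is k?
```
Trace:
  k=0
  k=0, q=0, i=0
  k=1, q=0, i=1
  k=1, q=1, i=0
  k=2, q=1, i=1
  k=4, q=1, i=2
  k=4, q=2, i=0
  k=5, q=2, i=1
  k=7, q=2, i=2
  k=10, q=2, i=3

Final answer: 10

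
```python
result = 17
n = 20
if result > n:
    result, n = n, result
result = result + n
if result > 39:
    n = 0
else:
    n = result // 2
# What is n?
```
Trace:
  result=17
  result=17, n=20
  result=17, n=20
  result=37, n=20
  result=37, n=18

Final answer: 18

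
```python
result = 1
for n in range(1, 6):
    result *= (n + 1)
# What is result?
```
Trace:
  result=1
  result=2, n=1
  result=6, n=2
  result=24, n=3
  result=120, n=4
  result=720, n=5

Final answer: 720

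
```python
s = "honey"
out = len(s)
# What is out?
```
Trace:
  s='honey'
  s='honey', out=5

Final answer: 5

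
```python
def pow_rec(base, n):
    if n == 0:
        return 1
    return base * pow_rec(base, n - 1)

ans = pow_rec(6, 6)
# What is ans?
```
Call trace:
pow_rec(base=6, n=6)
  pow_rec(base=6, n=5)
    pow_rec(base=6, n=4)
      pow_rec(base=6, n=3)
        pow_rec(base=6, n=2)
          pow_rec(base=6, n=1)
            pow_rec(base=6, n=0)
            -> return 1
          -> return 6
        -> return 36
      -> return 216
    -> return 1296
  -> return 7776
-> return 46656

Final answer: 46656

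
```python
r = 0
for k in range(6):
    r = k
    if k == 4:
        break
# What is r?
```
Trace:
  r=0
  r=0, k=0
  r=1, k=1
  r=2, k=2
  r=3, k=3
  r=4, k=4

Final answer: 4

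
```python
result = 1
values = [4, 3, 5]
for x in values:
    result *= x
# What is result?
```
Trace:
  result=1
  result=4, x=4
  result=12, x=3
  result=60, x=5

Final answer: 60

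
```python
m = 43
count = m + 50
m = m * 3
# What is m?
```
Trace:
  m=43
  m=43, count=93
  m=129, count=93

Final answer: 129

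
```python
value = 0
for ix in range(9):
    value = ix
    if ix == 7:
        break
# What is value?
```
Trace:
  value=0
  value=0, ix=0
  value=1, ix=1
  value=2, ix=2
  value=3, ix=3
  value=4, ix=4
  value=5, ix=5
  value=6, ix=6
  value=7, ix=7

Final answer: 7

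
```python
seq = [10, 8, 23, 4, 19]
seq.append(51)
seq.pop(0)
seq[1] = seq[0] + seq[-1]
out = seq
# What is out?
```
Trace:
  seq=[10, 8, 23, 4, 19]
  seq=[10, 8, 23, 4, 19, 51]
  seq=[8, 23, 4, 19, 51]
  seq=[8, 59, 4, 19, 51]
  seq=[8, 59, 4, 19, 51], out=[8, 59, 4, 19, 51]

Final answer: [8, 59, 4, 19, 51]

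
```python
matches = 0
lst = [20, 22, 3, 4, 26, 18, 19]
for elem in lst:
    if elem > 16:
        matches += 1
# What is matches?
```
Trace:
  matches=0
  matches=1, elem=20
  matches=2, elem=22
  matches=2, elem=3
  matches=2, elem=4
  matches=3, elem=26
  matches=4, elem=18
  matches=5, elem=19

Final answer: 5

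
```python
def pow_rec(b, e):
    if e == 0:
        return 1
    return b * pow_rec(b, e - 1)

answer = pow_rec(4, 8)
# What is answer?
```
Call trace:
pow_rec(b=4, e=8)
  pow_rec(b=4, e=7)
    pow_rec(b=4, e=6)
      pow_rec(b=4, e=5)
        pow_rec(b=4, e=4)
          pow_rec(b=4, e=3)
            pow_rec(b=4, e=2)
              pow_rec(b=4, e=1)
                pow_rec(b=4, e=0)
                -> return 1
              -> return 4
            -> return 16
          -> return 64
        -> return 256
      -> return 1024
    -> return 4096
  -> return 16384
-> return 65536

Final answer: 65536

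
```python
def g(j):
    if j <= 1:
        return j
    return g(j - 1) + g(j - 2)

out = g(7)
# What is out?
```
Call trace (a repeated sub-call is expanded the first time; later identical calls just restate its return value):
g(j=7)
  g(j=6)
    g(j=5)
      g(j=4)
        g(j=3)
          g(j=2)
            g(j=1)
            -> return 1
            g(j=0)
            -> return 0
          -> return 1
          g(j=1)
          -> return 1
        -> return 2
        g(j=2) -> return 1  (same call as traced above)
      -> return 3
      g(j=3) -> return 2  (same call as traced above)
    -> return 5
    g(j=4) -> return 3  (same call as traced above)
  -> return 8
  g(j=5) -> return 5  (same call as traced above)
-> return 13

Final answer: 13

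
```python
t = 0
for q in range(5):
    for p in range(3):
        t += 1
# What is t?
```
Trace:
  t=0
  t=1, q=0, p=0
  t=2, q=0, p=1
  t=3, q=0, p=2
  t=4, q=1, p=0
  t=5, q=1, p=1
  t=6, q=1, p=2
  t=7, q=2, p=0
  t=8, q=2, p=1
  t=9, q=2, p=2
  t=10, q=3, p=0
  t=11, q=3, p=1
  t=12, q=3, p=2
  t=13, q=4, p=0
  t=14, q=4, p=1
  t=15, q=4, p=2

Final answer: 15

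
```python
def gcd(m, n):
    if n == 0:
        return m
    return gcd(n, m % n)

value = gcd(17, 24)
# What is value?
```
Call trace:
gcd(m=17, n=24)
  gcd(m=24, n=17)
    gcd(m=17, n=7)
      gcd(m=7, n=3)
        gcd(m=3, n=1)
          gcd(m=1, n=0)
          -> return 1
        -> return 1
      -> return 1
    -> return 1
  -> return 1
-> return 1

Final answer: 1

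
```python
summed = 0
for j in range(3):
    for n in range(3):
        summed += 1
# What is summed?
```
Trace:
  summed=0
  summed=1, j=0, n=0
  summed=2, j=0, n=1
  summed=3, j=0, n=2
  summed=4, j=1, n=0
  summed=5, j=1, n=1
  summed=6, j=1, n=2
  summed=7, j=2, n=0
  summed=8, j=2, n=1
  summed=9, j=2, n=2

Final answer: 9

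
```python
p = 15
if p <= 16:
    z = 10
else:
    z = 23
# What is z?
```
Trace:
  p=15
  p=15, z=10

Final answer: 10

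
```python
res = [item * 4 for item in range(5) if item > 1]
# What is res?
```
Trace:
  item=0
  item=1
  item=2
  item=3
  item=4
  res=[8, 12, 16]

Final answer: [8, 12, 16]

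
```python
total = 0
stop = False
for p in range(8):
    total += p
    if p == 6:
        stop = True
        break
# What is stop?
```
Trace:
  total=0
  total=0, stop=False
  total=0, stop=False, p=0
  total=1, stop=False, p=1
  total=3, stop=False, p=2
  total=6, stop=False, p=3
  total=10, stop=False, p=4
  total=15, stop=False, p=5
  total=21, stop=True, p=6

Final answer: True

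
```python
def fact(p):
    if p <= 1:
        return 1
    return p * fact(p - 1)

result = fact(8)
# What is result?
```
Call trace:
fact(p=8)
  fact(p=7)
    fact(p=6)
      fact(p=5)
        fact(p=4)
          fact(p=3)
            fact(p=2)
              fact(p=1)
              -> return 1
            -> return 2
          -> return 6
        -> return 24
      -> return 120
    -> return 720
  -> return 5040
-> return 40320

Final answer: 40320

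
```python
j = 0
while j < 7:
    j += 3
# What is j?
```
Trace:
  j=0
  j=3
  j=6
  j=9

Final answer: 9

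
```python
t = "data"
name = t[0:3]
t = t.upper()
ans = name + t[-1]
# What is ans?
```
Trace:
  t='data'
  t='data', name='dat'
  t='DATA', name='dat'
  t='DATA', name='dat', ans='datA'

Final answer: 'datA'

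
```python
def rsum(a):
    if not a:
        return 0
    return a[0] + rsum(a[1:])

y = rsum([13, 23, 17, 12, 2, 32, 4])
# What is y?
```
Call trace:
rsum(a=[13, 23, 17, 12, 2, 32, 4])
  rsum(a=[23, 17, 12, 2, 32, 4])
    rsum(a=[17, 12, 2, 32, 4])
      rsum(a=[12, 2, 32, 4])
        rsum(a=[2, 32, 4])
          rsum(a=[32, 4])
            rsum(a=[4])
              rsum(a=[])
              -> return 0
            -> return 4
          -> return 36
        -> return 38
      -> return 50
    -> return 67
  -> return 90
-> return 103

Final answer: 103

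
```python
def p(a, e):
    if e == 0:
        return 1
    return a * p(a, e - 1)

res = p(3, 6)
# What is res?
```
Call trace:
p(a=3, e=6)
  p(a=3, e=5)
    p(a=3, e=4)
      p(a=3, e=3)
        p(a=3, e=2)
          p(a=3, e=1)
            p(a=3, e=0)
            -> return 1
          -> return 3
        -> return 9
      -> return 27
    -> return 81
  -> return 243
-> return 729

Final answer: 729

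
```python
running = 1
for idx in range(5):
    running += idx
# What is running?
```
Trace:
  running=1
  running=1, idx=0
  running=2, idx=1
  running=4, idx=2
  running=7, idx=3
  running=11, idx=4

Final answer: 11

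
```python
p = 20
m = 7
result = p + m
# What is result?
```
Trace:
  p=20
  p=20, m=7
  p=20, m=7, result=27

Final answer: 27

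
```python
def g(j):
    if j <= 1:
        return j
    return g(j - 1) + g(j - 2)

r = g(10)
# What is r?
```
Call trace (a repeated sub-call is expanded the first time; later identical calls just restate its return value):
g(j=10)
  g(j=9)
    g(j=8)
      g(j=7)
        g(j=6)
          g(j=5)
            g(j=4)
              g(j=3)
                g(j=2)
                  g(j=1)
                  -> return 1
                  g(j=0)
                  -> return 0
                -> return 1
                g(j=1)
                -> return 1
              -> return 2
              g(j=2) -> return 1  (same call as traced above)
            -> return 3
            g(j=3) -> return 2  (same call as traced above)
          -> return 5
          g(j=4) -> return 3  (same call as traced above)
        -> return 8
        g(j=5) -> return 5  (same call as traced above)
      -> return 13
      g(j=6) -> return 8  (same call as traced above)
    -> return 21
    g(j=7) -> return 13  (same call as traced above)
  -> return 34
  g(j=8) -> return 21  (same call as traced above)
-> return 55

Final answer: 55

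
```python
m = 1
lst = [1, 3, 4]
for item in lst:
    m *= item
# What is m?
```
Trace:
  m=1
  m=1, item=1
  m=3, item=3
  m=12, item=4

Final answer: 12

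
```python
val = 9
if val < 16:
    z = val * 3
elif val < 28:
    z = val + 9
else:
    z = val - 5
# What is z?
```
Trace:
  val=9
  val=9, z=27

Final answer: 27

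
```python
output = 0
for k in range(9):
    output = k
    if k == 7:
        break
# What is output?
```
Trace:
  output=0
  output=0, k=0
  output=1, k=1
  output=2, k=2
  output=3, k=3
  output=4, k=4
  output=5, k=5
  output=6, k=6
  output=7, k=7

Final answer: 7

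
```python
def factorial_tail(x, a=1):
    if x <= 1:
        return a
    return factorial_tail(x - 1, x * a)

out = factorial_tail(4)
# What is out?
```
Call trace:
factorial_tail(x=4, a=1)
  factorial_tail(x=3, a=4)
    factorial_tail(x=2, a=12)
      factorial_tail(x=1, a=24)
      -> return 24
    -> return 24
  -> return 24
-> return 24

Final answer: 24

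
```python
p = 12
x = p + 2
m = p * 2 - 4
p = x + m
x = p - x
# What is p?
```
Trace:
  p=12
  p=12, x=14
  p=12, x=14, m=20
  p=34, x=14, m=20
  p=34, x=20, m=20

Final answer: 34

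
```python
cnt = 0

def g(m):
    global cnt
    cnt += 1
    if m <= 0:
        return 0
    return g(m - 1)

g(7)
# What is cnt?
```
Call trace:
g(m=7)
  g(m=6)
    g(m=5)
      g(m=4)
        g(m=3)
          g(m=2)
            g(m=1)
              g(m=0)
              -> return 0
            -> return 0
          -> return 0
        -> return 0
      -> return 0
    -> return 0
  -> return 0
-> return 0

cnt is incremented once per call. g is entered once for each m = 7, 6, 5, 4, 3, 2, 1, 0 (the m <= 0 call returns without recursing), i.e. 7 + 1 calls.
cnt = 8

Final answer: 8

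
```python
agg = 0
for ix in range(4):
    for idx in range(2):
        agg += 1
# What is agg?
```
Trace:
  agg=0
  agg=1, ix=0, idx=0
  agg=2, ix=0, idx=1
  agg=3, ix=1, idx=0
  agg=4, ix=1, idx=1
  agg=5, ix=2, idx=0
  agg=6, ix=2, idx=1
  agg=7, ix=3, idx=0
  agg=8, ix=3, idx=1

Final answer: 8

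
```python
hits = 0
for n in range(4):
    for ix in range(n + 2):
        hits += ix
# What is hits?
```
Trace:
  hits=0
  hits=0, n=0, ix=0
  hits=1, n=0, ix=1
  hits=1, n=1, ix=0
  hits=2, n=1, ix=1
  hits=4, n=1, ix=2
  hits=4, n=2, ix=0
  hits=5, n=2, ix=1
  hits=7, n=2, ix=2
  hits=10, n=2, ix=3
  hits=10, n=3, ix=0
  hits=11, n=3, ix=1
  hits=13, n=3, ix=2
  hits=16, n=3, ix=3
  hits=20, n=3, ix=4

Final answer: 20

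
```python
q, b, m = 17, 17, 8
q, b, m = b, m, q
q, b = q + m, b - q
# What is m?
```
Trace:
  q=17, b=17, m=8
  q=17, b=8, m=17
  q=34, b=-9, m=17

Final answer: 17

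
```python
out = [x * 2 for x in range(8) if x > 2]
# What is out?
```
Trace:
  x=0
  x=1
  x=2
  x=3
  x=4
  x=5
  x=6
  x=7
  out=[6, 8, 10, 12, 14]

Final answer: [6, 8, 10, 12, 14]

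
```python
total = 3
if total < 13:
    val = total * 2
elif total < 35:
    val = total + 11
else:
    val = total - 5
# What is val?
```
Trace:
  total=3
  total=3, val=6

Final answer: 6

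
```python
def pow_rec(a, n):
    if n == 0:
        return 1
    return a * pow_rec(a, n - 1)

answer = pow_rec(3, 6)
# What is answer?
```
Call trace:
pow_rec(a=3, n=6)
  pow_rec(a=3, n=5)
    pow_rec(a=3, n=4)
      pow_rec(a=3, n=3)
        pow_rec(a=3, n=2)
          pow_rec(a=3, n=1)
            pow_rec(a=3, n=0)
            -> return 1
          -> return 3
        -> return 9
      -> return 27
    -> return 81
  -> return 243
-> return 729

Final answer: 729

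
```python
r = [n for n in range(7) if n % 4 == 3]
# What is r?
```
Trace:
  n=0
  n=1
  n=2
  n=3
  n=4
  n=5
  n=6
  r=[3]

Final answer: [3]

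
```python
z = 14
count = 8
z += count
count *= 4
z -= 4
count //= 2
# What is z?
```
Trace:
  z=14
  z=14, count=8
  z=22, count=8
  z=22, count=32
  z=18, count=32
  z=18, count=16

Final answer: 18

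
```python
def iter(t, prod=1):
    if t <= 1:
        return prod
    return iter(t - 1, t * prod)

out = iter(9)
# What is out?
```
Call trace:
iter(t=9, prod=1)
  iter(t=8, prod=9)
    iter(t=7, prod=72)
      iter(t=6, prod=504)
        iter(t=5, prod=3024)
          iter(t=4, prod=15120)
            iter(t=3, prod=60480)
              iter(t=2, prod=181440)
                iter(t=1, prod=362880)
                -> return 362880
              -> return 362880
            -> return 362880
          -> return 362880
        -> return 362880
      -> return 362880
    -> return 362880
  -> return 362880
-> return 362880

Final answer: 362880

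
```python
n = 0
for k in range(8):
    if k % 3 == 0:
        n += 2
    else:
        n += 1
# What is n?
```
Trace:
  n=0
  n=2, k=0
  n=3, k=1
  n=4, k=2
  n=6, k=3
  n=7, k=4
  n=8, k=5
  n=10, k=6
  n=11, k=7

Final answer: 11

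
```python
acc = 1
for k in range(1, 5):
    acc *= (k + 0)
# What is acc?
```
Trace:
  acc=1
  acc=1, k=1
  acc=2, k=2
  acc=6, k=3
  acc=24, k=4

Final answer: 24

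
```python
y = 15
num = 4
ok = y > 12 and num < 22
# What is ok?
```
Trace:
  y=15
  y=15, num=4
  y=15, num=4, ok=True

Final answer: True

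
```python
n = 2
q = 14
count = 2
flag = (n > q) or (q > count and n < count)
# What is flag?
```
Trace:
  n=2
  n=2, q=14
  n=2, q=14, count=2
  n=2, q=14, count=2, flag=False

Final answer: False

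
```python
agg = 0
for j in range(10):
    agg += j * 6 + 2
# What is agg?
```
Trace:
  agg=0
  agg=2, j=0
  agg=10, j=1
  agg=24, j=2
  agg=44, j=3
  agg=70, j=4
  agg=102, j=5
  agg=140, j=6
  agg=184, j=7
  agg=234, j=8
  agg=290, j=9

Final answer: 290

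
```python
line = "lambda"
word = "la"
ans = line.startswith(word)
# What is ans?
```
Trace:
  line='lambda'
  line='lambda', word='la'
  line='lambda', word='la', ans=True

Final answer: True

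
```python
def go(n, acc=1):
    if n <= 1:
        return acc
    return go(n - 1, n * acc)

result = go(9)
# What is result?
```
Call trace:
go(n=9, acc=1)
  go(n=8, acc=9)
    go(n=7, acc=72)
      go(n=6, acc=504)
        go(n=5, acc=3024)
          go(n=4, acc=15120)
            go(n=3, acc=60480)
              go(n=2, acc=181440)
                go(n=1, acc=362880)
                -> return 362880
              -> return 362880
            -> return 362880
          -> return 362880
        -> return 362880
      -> return 362880
    -> return 362880
  -> return 362880
-> return 362880

Final answer: 362880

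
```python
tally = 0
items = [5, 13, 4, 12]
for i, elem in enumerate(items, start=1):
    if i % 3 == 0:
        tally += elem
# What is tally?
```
Trace:
  tally=0
  tally=0, i=1, elem=5
  tally=0, i=2, elem=13
  tally=4, i=3, elem=4
  tally=4, i=4, elem=12

Final answer: 4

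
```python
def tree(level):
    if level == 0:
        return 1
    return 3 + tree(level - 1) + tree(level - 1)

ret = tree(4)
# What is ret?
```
Call trace (a repeated sub-call is expanded the first time; later identical calls just restate its return value):
tree(level=4)
  tree(level=3)
    tree(level=2)
      tree(level=1)
        tree(level=0)
        -> return 1
        tree(level=0)
        -> return 1
      -> return 5
      tree(level=1) -> return 5  (same call as traced above)
    -> return 13
    tree(level=2) -> return 13  (same call as traced above)
  -> return 29
  tree(level=3) -> return 29  (same call as traced above)
-> return 61

Final answer: 61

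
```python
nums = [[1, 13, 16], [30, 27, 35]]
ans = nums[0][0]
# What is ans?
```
Trace:
  nums=[[1, 13, 16], [30, 27, 35]]
  nums=[[1, 13, 16], [30, 27, 35]], ans=1

Final answer: 1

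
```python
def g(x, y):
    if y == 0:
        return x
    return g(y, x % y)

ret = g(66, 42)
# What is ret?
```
Call trace:
g(x=66, y=42)
  g(x=42, y=24)
    g(x=24, y=18)
      g(x=18, y=6)
        g(x=6, y=0)
        -> return 6
      -> return 6
    -> return 6
  -> return 6
-> return 6

Final answer: 6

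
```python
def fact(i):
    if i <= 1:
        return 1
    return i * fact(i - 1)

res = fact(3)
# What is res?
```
Call trace:
fact(i=3)
  fact(i=2)
    fact(i=1)
    -> return 1
  -> return 2
-> return 6

Final answer: 6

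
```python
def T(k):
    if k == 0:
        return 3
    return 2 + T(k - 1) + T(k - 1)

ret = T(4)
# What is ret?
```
Call trace (a repeated sub-call is expanded the first time; later identical calls just restate its return value):
T(k=4)
  T(k=3)
    T(k=2)
      T(k=1)
        T(k=0)
        -> return 3
        T(k=0)
        -> return 3
      -> return 8
      T(k=1) -> return 8  (same call as traced above)
    -> return 18
    T(k=2) -> return 18  (same call as traced above)
  -> return 38
  T(k=3) -> return 38  (same call as traced above)
-> return 78

Final answer: 78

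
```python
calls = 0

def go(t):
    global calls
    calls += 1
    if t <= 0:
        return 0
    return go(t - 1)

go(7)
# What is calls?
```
Call trace:
go(t=7)
  go(t=6)
    go(t=5)
      go(t=4)
        go(t=3)
          go(t=2)
            go(t=1)
              go(t=0)
              -> return 0
            -> return 0
          -> return 0
        -> return 0
      -> return 0
    -> return 0
  -> return 0
-> return 0

calls is incremented once per call. go is entered once for each t = 7, 6, 5, 4, 3, 2, 1, 0 (the t <= 0 call returns without recursing), i.e. 7 + 1 calls.
calls = 8

Final answer: 8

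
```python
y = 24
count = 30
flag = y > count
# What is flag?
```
Trace:
  y=24
  y=24, count=30
  y=24, count=30, flag=False

Final answer: False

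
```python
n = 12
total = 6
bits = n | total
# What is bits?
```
Trace:
  n=12
  n=12, total=6
  n=12, total=6, bits=14

Final answer: 14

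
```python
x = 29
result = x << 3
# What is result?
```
Trace:
  x=29
  x=29, result=232

Final answer: 232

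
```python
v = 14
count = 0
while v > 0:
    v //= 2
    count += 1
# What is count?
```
Trace:
  v=14
  v=14, count=0
  v=7, count=1
  v=3, count=2
  v=1, count=3
  v=0, count=4

Final answer: 4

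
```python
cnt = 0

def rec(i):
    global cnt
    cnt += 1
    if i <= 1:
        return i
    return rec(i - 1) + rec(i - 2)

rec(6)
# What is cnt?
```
Call trace (a repeated sub-call is expanded the first time; later identical calls just restate its return value):
rec(i=6)
  rec(i=5)
    rec(i=4)
      rec(i=3)
        rec(i=2)
          rec(i=1)
          -> return 1
          rec(i=0)
          -> return 0
        -> return 1
        rec(i=1)
        -> return 1
      -> return 2
      rec(i=2) -> return 1  (same call as traced above)
    -> return 3
    rec(i=3) -> return 2  (same call as traced above)
  -> return 5
  rec(i=4) -> return 3  (same call as traced above)
-> return 8

cnt is incremented once per call, so count the calls in each subtree. Let C(i) = number of calls made by rec(i).
C(0) = C(1) = 1 (base case, no recursion); C(i) = 1 + C(i - 1) + C(i - 2) otherwise.
C(2) = 1 + C(1) + C(0) = 1 + 1 + 1 = 3
C(3) = 1 + C(2) + C(1) = 1 + 3 + 1 = 5
C(4) = 1 + C(3) + C(2) = 1 + 5 + 3 = 9
C(5) = 1 + C(4) + C(3) = 1 + 9 + 5 = 15
C(6) = 1 + C(5) + C(4) = 1 + 15 + 9 = 25
cnt = C(6) = 25

Final answer: 25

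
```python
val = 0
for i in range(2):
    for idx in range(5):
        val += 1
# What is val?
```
Trace:
  val=0
  val=1, i=0, idx=0
  val=2, i=0, idx=1
  val=3, i=0, idx=2
  val=4, i=0, idx=3
  val=5, i=0, idx=4
  val=6, i=1, idx=0
  val=7, i=1, idx=1
  val=8, i=1, idx=2
  val=9, i=1, idx=3
  val=10, i=1, idx=4

Final answer: 10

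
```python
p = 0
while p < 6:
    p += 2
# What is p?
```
Trace:
  p=0
  p=2
  p=4
  p=6

Final answer: 6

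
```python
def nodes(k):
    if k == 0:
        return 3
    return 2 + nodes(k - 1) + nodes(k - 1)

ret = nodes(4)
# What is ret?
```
Call trace (a repeated sub-call is expanded the first time; later identical calls just restate its return value):
nodes(k=4)
  nodes(k=3)
    nodes(k=2)
      nodes(k=1)
        nodes(k=0)
        -> return 3
        nodes(k=0)
        -> return 3
      -> return 8
      nodes(k=1) -> return 8  (same call as traced above)
    -> return 18
    nodes(k=2) -> return 18  (same call as traced above)
  -> return 38
  nodes(k=3) -> return 38  (same call as traced above)
-> return 78

Final answer: 78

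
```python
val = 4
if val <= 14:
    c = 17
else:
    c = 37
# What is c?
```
Trace:
  val=4
  val=4, c=17

Final answer: 17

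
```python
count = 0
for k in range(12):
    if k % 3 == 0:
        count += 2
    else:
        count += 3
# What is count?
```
Trace:
  count=0
  count=2, k=0
  count=5, k=1
  count=8, k=2
  count=10, k=3
  count=13, k=4
  count=16, k=5
  count=18, k=6
  count=21, k=7
  count=24, k=8
  count=26, k=9
  count=29, k=10
  count=32, k=11

Final answer: 32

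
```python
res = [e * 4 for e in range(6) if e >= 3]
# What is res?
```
Trace:
  e=0
  e=1
  e=2
  e=3
  e=4
  e=5
  res=[12, 16, 20]

Final answer: [12, 16, 20]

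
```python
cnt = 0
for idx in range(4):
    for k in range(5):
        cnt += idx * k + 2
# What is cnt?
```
Trace:
  cnt=0
  cnt=2, idx=0, k=0
  cnt=4, idx=0, k=1
  cnt=6, idx=0, k=2
  cnt=8, idx=0, k=3
  cnt=10, idx=0, k=4
  cnt=12, idx=1, k=0
  cnt=15, idx=1, k=1
  cnt=19, idx=1, k=2
  cnt=24, idx=1, k=3
  cnt=30, idx=1, k=4
  cnt=32, idx=2, k=0
  cnt=36, idx=2, k=1
  cnt=42, idx=2, k=2
  cnt=50, idx=2, k=3
  cnt=60, idx=2, k=4
  cnt=62, idx=3, k=0
  cnt=67, idx=3, k=1
  cnt=75, idx=3, k=2
  cnt=86, idx=3, k=3
  cnt=100, idx=3, k=4

Final answer: 100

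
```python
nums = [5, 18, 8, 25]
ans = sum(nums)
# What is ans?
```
Trace:
  nums=[5, 18, 8, 25]
  nums=[5, 18, 8, 25], ans=56

Final answer: 56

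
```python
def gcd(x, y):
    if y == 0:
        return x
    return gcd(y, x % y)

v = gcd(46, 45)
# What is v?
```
Call trace:
gcd(x=46, y=45)
  gcd(x=45, y=1)
    gcd(x=1, y=0)
    -> return 1
  -> return 1
-> return 1

Final answer: 1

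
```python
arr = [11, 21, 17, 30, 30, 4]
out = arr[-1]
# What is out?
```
Trace:
  arr=[11, 21, 17, 30, 30, 4]
  arr=[11, 21, 17, 30, 30, 4], out=4

Final answer: 4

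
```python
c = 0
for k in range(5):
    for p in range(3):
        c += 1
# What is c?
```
Trace:
  c=0
  c=1, k=0, p=0
  c=2, k=0, p=1
  c=3, k=0, p=2
  c=4, k=1, p=0
  c=5, k=1, p=1
  c=6, k=1, p=2
  c=7, k=2, p=0
  c=8, k=2, p=1
  c=9, k=2, p=2
  c=10, k=3, p=0
  c=11, k=3, p=1
  c=12, k=3, p=2
  c=13, k=4, p=0
  c=14, k=4, p=1
  c=15, k=4, p=2

Final answer: 15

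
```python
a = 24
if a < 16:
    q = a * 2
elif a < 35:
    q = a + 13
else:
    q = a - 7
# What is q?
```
Trace:
  a=24
  a=24, q=37

Final answer: 37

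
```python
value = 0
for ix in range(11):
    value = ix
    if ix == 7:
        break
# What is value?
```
Trace:
  value=0
  value=0, ix=0
  value=1, ix=1
  value=2, ix=2
  value=3, ix=3
  value=4, ix=4
  value=5, ix=5
  value=6, ix=6
  value=7, ix=7

Final answer: 7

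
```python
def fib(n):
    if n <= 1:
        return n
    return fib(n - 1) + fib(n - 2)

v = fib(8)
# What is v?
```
Call trace (a repeated sub-call is expanded the first time; later identical calls just restate its return value):
fib(n=8)
  fib(n=7)
    fib(n=6)
      fib(n=5)
        fib(n=4)
          fib(n=3)
            fib(n=2)
              fib(n=1)
              -> return 1
              fib(n=0)
              -> return 0
            -> return 1
            fib(n=1)
            -> return 1
          -> return 2
          fib(n=2) -> return 1  (same call as traced above)
        -> return 3
        fib(n=3) -> return 2  (same call as traced above)
      -> return 5
      fib(n=4) -> return 3  (same call as traced above)
    -> return 8
    fib(n=5) -> return 5  (same call as traced above)
  -> return 13
  fib(n=6) -> return 8  (same call as traced above)
-> return 21

Final answer: 21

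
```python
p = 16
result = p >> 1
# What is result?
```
Trace:
  p=16
  p=16, result=8

Final answer: 8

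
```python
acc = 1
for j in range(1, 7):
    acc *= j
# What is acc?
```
Trace:
  acc=1
  acc=1, j=1
  acc=2, j=2
  acc=6, j=3
  acc=24, j=4
  acc=120, j=5
  acc=720, j=6

Final answer: 720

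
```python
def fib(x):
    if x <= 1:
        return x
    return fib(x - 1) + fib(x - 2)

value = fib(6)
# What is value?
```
Call trace (a repeated sub-call is expanded the first time; later identical calls just restate its return value):
fib(x=6)
  fib(x=5)
    fib(x=4)
      fib(x=3)
        fib(x=2)
          fib(x=1)
          -> return 1
          fib(x=0)
          -> return 0
        -> return 1
        fib(x=1)
        -> return 1
      -> return 2
      fib(x=2) -> return 1  (same call as traced above)
    -> return 3
    fib(x=3) -> return 2  (same call as traced above)
  -> return 5
  fib(x=4) -> return 3  (same call as traced above)
-> return 8

Final answer: 8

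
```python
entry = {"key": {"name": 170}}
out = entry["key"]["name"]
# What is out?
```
Trace:
  entry={'key': {'name': 170}}
  entry={'key': {'name': 170}}, out=170

Final answer: 170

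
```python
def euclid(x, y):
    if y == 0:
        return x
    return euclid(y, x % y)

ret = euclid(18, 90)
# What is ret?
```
Call trace:
euclid(x=18, y=90)
  euclid(x=90, y=18)
    euclid(x=18, y=0)
    -> return 18
  -> return 18
-> return 18

Final answer: 18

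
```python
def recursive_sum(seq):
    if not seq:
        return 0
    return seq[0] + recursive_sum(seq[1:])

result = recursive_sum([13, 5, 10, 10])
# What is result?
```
Call trace:
recursive_sum(seq=[13, 5, 10, 10])
  recursive_sum(seq=[5, 10, 10])
    recursive_sum(seq=[10, 10])
      recursive_sum(seq=[10])
        recursive_sum(seq=[])
        -> return 0
      -> return 10
    -> return 20
  -> return 25
-> return 38

Final answer: 38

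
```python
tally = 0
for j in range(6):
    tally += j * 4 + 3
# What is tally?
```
Trace:
  tally=0
  tally=3, j=0
  tally=10, j=1
  tally=21, j=2
  tally=36, j=3
  tally=55, j=4
  tally=78, j=5

Final answer: 78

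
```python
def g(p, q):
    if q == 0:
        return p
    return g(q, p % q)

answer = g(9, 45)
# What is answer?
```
Call trace:
g(p=9, q=45)
  g(p=45, q=9)
    g(p=9, q=0)
    -> return 9
  -> return 9
-> return 9

Final answer: 9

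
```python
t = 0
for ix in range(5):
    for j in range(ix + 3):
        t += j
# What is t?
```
Trace:
  t=0
  t=0, ix=0, j=0
  t=1, ix=0, j=1
  t=3, ix=0, j=2
  t=3, ix=1, j=0
  t=4, ix=1, j=1
  t=6, ix=1, j=2
  t=9, ix=1, j=3
  t=9, ix=2, j=0
  t=10, ix=2, j=1
  t=12, ix=2, j=2
  t=15, ix=2, j=3
  t=19, ix=2, j=4
  t=19, ix=3, j=0
  t=20, ix=3, j=1
  t=22, ix=3, j=2
  t=25, ix=3, j=3
  t=29, ix=3, j=4
  t=34, ix=3, j=5
  t=34, ix=4, j=0
  t=35, ix=4, j=1
  t=37, ix=4, j=2
  t=40, ix=4, j=3
  t=44, ix=4, j=4
  t=49, ix=4, j=5
  t=55, ix=4, j=6

Final answer: 55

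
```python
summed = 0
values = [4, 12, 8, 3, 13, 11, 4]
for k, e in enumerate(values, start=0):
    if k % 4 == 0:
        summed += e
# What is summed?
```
Trace:
  summed=0
  summed=4, k=0, e=4
  summed=4, k=1, e=12
  summed=4, k=2, e=8
  summed=4, k=3, e=3
  summed=17, k=4, e=13
  summed=17, k=5, e=11
  summed=17, k=6, e=4

Final answer: 17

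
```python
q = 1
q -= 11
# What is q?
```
Trace:
  q=1
  q=-10

Final answer: -10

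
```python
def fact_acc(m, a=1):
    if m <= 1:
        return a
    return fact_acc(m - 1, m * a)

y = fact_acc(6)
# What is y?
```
Call trace:
fact_acc(m=6, a=1)
  fact_acc(m=5, a=6)
    fact_acc(m=4, a=30)
      fact_acc(m=3, a=120)
        fact_acc(m=2, a=360)
          fact_acc(m=1, a=720)
          -> return 720
        -> return 720
      -> return 720
    -> return 720
  -> return 720
-> return 720

Final answer: 720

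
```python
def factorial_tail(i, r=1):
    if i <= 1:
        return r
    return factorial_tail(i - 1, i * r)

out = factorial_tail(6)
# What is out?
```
Call trace:
factorial_tail(i=6, r=1)
  factorial_tail(i=5, r=6)
    factorial_tail(i=4, r=30)
      factorial_tail(i=3, r=120)
        factorial_tail(i=2, r=360)
          factorial_tail(i=1, r=720)
          -> return 720
        -> return 720
      -> return 720
    -> return 720
  -> return 720
-> return 720

Final answer: 720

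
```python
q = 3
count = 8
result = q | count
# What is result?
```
Trace:
  q=3
  q=3, count=8
  q=3, count=8, result=11

Final answer: 11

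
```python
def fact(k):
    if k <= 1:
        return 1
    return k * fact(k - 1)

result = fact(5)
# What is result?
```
Call trace:
fact(k=5)
  fact(k=4)
    fact(k=3)
      fact(k=2)
        fact(k=1)
        -> return 1
      -> return 2
    -> return 6
  -> return 24
-> return 120

Final answer: 120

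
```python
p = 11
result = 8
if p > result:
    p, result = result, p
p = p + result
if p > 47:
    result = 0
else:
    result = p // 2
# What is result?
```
Trace:
  p=11
  p=11, result=8
  p=8, result=11
  p=19, result=11
  p=19, result=9

Final answer: 9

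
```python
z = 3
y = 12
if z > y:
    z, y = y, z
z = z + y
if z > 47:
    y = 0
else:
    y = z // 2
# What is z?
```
Trace:
  z=3
  z=3, y=12
  z=3, y=12
  z=15, y=12
  z=15, y=7

Final answer: 15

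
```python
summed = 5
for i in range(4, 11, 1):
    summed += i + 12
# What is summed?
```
Trace:
  summed=5
  summed=21, i=4
  summed=38, i=5
  summed=56, i=6
  summed=75, i=7
  summed=95, i=8
  summed=116, i=9
  summed=138, i=10

Final answer: 138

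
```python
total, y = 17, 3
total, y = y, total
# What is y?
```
Trace:
  total=17, y=3
  total=3, y=17

Final answer: 17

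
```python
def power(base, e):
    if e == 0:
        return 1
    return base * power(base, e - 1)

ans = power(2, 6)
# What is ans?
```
Call trace:
power(base=2, e=6)
  power(base=2, e=5)
    power(base=2, e=4)
      power(base=2, e=3)
        power(base=2, e=2)
          power(base=2, e=1)
            power(base=2, e=0)
            -> return 1
          -> return 2
        -> return 4
      -> return 8
    -> return 16
  -> return 32
-> return 64

Final answer: 64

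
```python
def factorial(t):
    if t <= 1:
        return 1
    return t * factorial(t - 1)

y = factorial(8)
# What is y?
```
Call trace:
factorial(t=8)
  factorial(t=7)
    factorial(t=6)
      factorial(t=5)
        factorial(t=4)
          factorial(t=3)
            factorial(t=2)
              factorial(t=1)
              -> return 1
            -> return 2
          -> return 6
        -> return 24
      -> return 120
    -> return 720
  -> return 5040
-> return 40320

Final answer: 40320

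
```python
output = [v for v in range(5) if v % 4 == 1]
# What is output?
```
Trace:
  v=0
  v=1
  v=2
  v=3
  v=4
  output=[1]

Final answer: [1]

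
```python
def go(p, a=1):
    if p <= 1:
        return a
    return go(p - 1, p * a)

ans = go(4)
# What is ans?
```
Call trace:
go(p=4, a=1)
  go(p=3, a=4)
    go(p=2, a=12)
      go(p=1, a=24)
      -> return 24
    -> return 24
  -> return 24
-> return 24

Final answer: 24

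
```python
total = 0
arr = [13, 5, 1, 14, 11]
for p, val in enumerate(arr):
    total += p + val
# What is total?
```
Trace:
  total=0
  total=13, p=0, val=13
  total=19, p=1, val=5
  total=22, p=2, val=1
  total=39, p=3, val=14
  total=54, p=4, val=11

Final answer: 54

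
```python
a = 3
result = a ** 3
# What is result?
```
Trace:
  a=3
  a=3, result=27

Final answer: 27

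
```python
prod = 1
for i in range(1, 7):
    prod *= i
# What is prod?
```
Trace:
  prod=1
  prod=1, i=1
  prod=2, i=2
  prod=6, i=3
  prod=24, i=4
  prod=120, i=5
  prod=720, i=6

Final answer: 720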